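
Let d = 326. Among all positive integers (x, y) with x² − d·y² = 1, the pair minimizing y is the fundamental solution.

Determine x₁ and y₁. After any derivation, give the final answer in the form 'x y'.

√326 → a₀=18, period (18,36); ℓ=2 even so k=1
a_0=18:  p_0=18·1+0=18,  q_0=18·0+1=1
a_1=18:  p_1=18·18+1=325,  q_1=18·1+0=18
(x₁, y₁) = (325, 18);  325² − 326·18² = 1 ✓

325 18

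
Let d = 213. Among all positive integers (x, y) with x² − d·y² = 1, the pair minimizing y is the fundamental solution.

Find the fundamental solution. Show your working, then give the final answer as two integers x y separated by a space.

√213 = [14; 1,1,2,6,1,8,1,6,2,1,1,28, …], period ℓ=12 (even) → k=11
k=0  a_k=14  p_k/q_k = 14/1
k=1  a_k=1  p_k/q_k = 15/1
…
k=4  a_k=6  p_k/q_k = 467/32
k=5  a_k=1  p_k/q_k = 540/37
k=6  a_k=8  p_k/q_k = 4787/328
k=7  a_k=1  p_k/q_k = 5327/365
k=8  a_k=6  p_k/q_k = 36749/2518
k=9  a_k=2  p_k/q_k = 78825/5401
k=10  a_k=1  p_k/q_k = 115574/7919
k=11  a_k=1  p_k/q_k = 194399/13320
→ (194399, 13320).  Check: 194399²=37790971201, 213·13320²=37790971200, difference 1.

194399 13320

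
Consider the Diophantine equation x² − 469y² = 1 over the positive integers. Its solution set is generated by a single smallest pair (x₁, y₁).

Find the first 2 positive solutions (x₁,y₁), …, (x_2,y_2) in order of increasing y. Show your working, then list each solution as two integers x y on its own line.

√469 → a₀=21, period (1,1,1,10,6,10,1,1,1,42); ℓ=10 even so k=9
i=0: a=21 ⇒ p=21, q=1
…
i=2: a=1 ⇒ p=43, q=2
…
i=4: a=10 ⇒ p=693, q=32
i=5: a=6 ⇒ p=4223, q=195
i=6: a=10 ⇒ p=42923, q=1982
…
i=8: a=1 ⇒ p=90069, q=4159
i=9: a=1 ⇒ p=137215, q=6336
→ (137215, 6336).  Check: 137215²=18827956225, 469·6336²=18827956224, difference 1.
(137215+6336√469)^2 = 37655912449 + 1738788480√469

137215 6336
37655912449 1738788480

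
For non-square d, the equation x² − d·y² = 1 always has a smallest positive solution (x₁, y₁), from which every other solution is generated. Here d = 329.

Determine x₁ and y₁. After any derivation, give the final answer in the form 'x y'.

[18; 7,4,2,1,1,4,1,1,2,4,7,36] for √329; ℓ=12 ⇒ convergent index 11
k=0  a_k=18  p_k/q_k = 18/1
k=1  a_k=7  p_k/q_k = 127/7
…
k=3  a_k=2  p_k/q_k = 1179/65
k=4  a_k=1  p_k/q_k = 1705/94
k=5  a_k=1  p_k/q_k = 2884/159
k=6  a_k=4  p_k/q_k = 13241/730
k=7  a_k=1  p_k/q_k = 16125/889
k=8  a_k=1  p_k/q_k = 29366/1619
k=9  a_k=2  p_k/q_k = 74857/4127
k=10  a_k=4  p_k/q_k = 328794/18127
k=11  a_k=7  p_k/q_k = 2376415/131016
→ (2376415, 131016).  Check: 2376415²=5647348252225, 329·131016²=5647348252224, difference 1.

2376415 131016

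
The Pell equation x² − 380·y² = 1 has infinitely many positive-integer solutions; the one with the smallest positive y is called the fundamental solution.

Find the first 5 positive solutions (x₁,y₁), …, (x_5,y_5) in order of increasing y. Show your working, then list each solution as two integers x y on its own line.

39 2
3041 156
237159 12166
18495361 948792
1442400999 73993610

√380 = [19; 2,38, …], period ℓ=2 (even) → k=1
a_0=19:  p_0=19·1+0=19,  q_0=19·0+1=1
a_1=2:  p_1=2·19+1=39,  q_1=2·1+0=2
→ (39, 2).  Check: 39²=1521, 380·2²=1520, difference 1.
(x_2, y_2) = (39·39 + 380·2·2, 39·2 + 2·39) = (3041, 156)
(x_3, y_3) = (39·3041 + 380·2·156, 39·156 + 2·3041) = (237159, 12166)
(x_4, y_4) = (39·237159 + 380·2·12166, 39·12166 + 2·237159) = (18495361, 948792)
(x_5, y_5) = (39·18495361 + 380·2·948792, 39·948792 + 2·18495361) = (1442400999, 73993610)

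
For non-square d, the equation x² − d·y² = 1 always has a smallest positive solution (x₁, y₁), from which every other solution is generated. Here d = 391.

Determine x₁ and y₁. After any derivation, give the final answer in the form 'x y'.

√391 → a₀=19, period (1,3,2,2,1,…,3,1,38); ℓ=16 even so k=15
i=0: a=19 ⇒ p=19, q=1
i=1: a=1 ⇒ p=20, q=1
i=2: a=3 ⇒ p=79, q=4
i=3: a=2 ⇒ p=178, q=9
i=4: a=2 ⇒ p=435, q=22
i=5: a=1 ⇒ p=613, q=31
i=6: a=1 ⇒ p=1048, q=53
i=7: a=2 ⇒ p=2709, q=137
i=8: a=19 ⇒ p=52519, q=2656
i=9: a=2 ⇒ p=107747, q=5449
i=10: a=1 ⇒ p=160266, q=8105
i=11: a=1 ⇒ p=268013, q=13554
i=12: a=2 ⇒ p=696292, q=35213
i=13: a=2 ⇒ p=1660597, q=83980
i=14: a=3 ⇒ p=5678083, q=287153
i=15: a=1 ⇒ p=7338680, q=371133
→ (7338680, 371133).  Check: 7338680²=53856224142400, 391·371133²=53856224142399, difference 1.

7338680 371133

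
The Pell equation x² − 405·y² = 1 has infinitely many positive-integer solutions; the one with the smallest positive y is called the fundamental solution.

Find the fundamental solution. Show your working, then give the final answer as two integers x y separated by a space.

161 8

√405 → a₀=20, period (8,40); ℓ=2 even so k=1
i=0: a=20 ⇒ p=20, q=1
i=1: a=8 ⇒ p=161, q=8
→ (161, 8).  Check: 161²=25921, 405·8²=25920, difference 1.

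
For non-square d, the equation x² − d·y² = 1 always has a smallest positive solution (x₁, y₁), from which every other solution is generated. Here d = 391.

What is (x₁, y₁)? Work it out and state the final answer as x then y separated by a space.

d=391: √d = [19; 1,3,2,2,1,…,3,1,38] (ℓ=16, even), read p_15/q_15
a_0=19:  p_0=19·1+0=19,  q_0=19·0+1=1
a_1=1:  p_1=1·19+1=20,  q_1=1·1+0=1
…
a_3=2:  p_3=2·79+20=178,  q_3=2·4+1=9
a_4=2:  p_4=2·178+79=435,  q_4=2·9+4=22
a_5=1:  p_5=1·435+178=613,  q_5=1·22+9=31
a_6=1:  p_6=1·613+435=1048,  q_6=1·31+22=53
a_7=2:  p_7=2·1048+613=2709,  q_7=2·53+31=137
a_8=19:  p_8=19·2709+1048=52519,  q_8=19·137+53=2656
…
a_10=1:  p_10=1·107747+52519=160266,  q_10=1·5449+2656=8105
a_11=1:  p_11=1·160266+107747=268013,  q_11=1·8105+5449=13554
a_12=2:  p_12=2·268013+160266=696292,  q_12=2·13554+8105=35213
a_13=2:  p_13=2·696292+268013=1660597,  q_13=2·35213+13554=83980
a_14=3:  p_14=3·1660597+696292=5678083,  q_14=3·83980+35213=287153
a_15=1:  p_15=1·5678083+1660597=7338680,  q_15=1·287153+83980=371133
(x₁, y₁) = (7338680, 371133);  7338680² − 391·371133² = 1 ✓

7338680 371133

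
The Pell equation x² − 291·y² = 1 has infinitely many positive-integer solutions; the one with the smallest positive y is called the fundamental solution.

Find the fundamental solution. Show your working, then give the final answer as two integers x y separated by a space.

290 17

√291 → a₀=17, period (17,34); ℓ=2 even so k=1
a_0=17:  p_0=17·1+0=17,  q_0=17·0+1=1
a_1=17:  p_1=17·17+1=290,  q_1=17·1+0=17
→ (290, 17).  Check: 290²=84100, 291·17²=84099, difference 1.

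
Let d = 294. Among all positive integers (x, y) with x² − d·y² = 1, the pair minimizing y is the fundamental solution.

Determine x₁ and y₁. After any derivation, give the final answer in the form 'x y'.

[17; 6,1,4,1,6,34] for √294; ℓ=6 ⇒ convergent index 5
i=0: a=17 ⇒ p=17, q=1
i=1: a=6 ⇒ p=103, q=6
i=2: a=1 ⇒ p=120, q=7
…
i=4: a=1 ⇒ p=703, q=41
i=5: a=6 ⇒ p=4801, q=280
→ (4801, 280).  Check: 4801²=23049601, 294·280²=23049600, difference 1.

4801 280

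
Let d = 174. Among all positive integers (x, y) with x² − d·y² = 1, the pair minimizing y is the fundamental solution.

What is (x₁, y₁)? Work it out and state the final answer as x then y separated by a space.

[13; 5,4,5,26] for √174; ℓ=4 ⇒ convergent index 3
i=0: a=13 ⇒ p=13, q=1
i=1: a=5 ⇒ p=66, q=5
i=2: a=4 ⇒ p=277, q=21
i=3: a=5 ⇒ p=1451, q=110
→ (1451, 110).  Check: 1451²=2105401, 174·110²=2105400, difference 1.

1451 110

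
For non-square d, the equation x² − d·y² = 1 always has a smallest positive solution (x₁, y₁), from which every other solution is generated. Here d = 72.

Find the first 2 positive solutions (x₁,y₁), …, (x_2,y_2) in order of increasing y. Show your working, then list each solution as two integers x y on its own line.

17 2
577 68

[8; 2,16] for √72; ℓ=2 ⇒ convergent index 1
step 0: (8, 1)  from 8·(1,0) + (0,1)
step 1: (17, 2)  from 2·(8,1) + (1,0)
→ (17, 2).  Check: 17²=289, 72·2²=288, difference 1.
(x_2, y_2) = (17·17 + 72·2·2, 17·2 + 2·17) = (577, 68)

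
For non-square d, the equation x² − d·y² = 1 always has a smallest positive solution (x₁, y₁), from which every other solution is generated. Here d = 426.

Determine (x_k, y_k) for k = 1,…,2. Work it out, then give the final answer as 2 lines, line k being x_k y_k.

88751 4300
15753480001 763258600

√426 = [20; 1,1,1,3,2,6,2,3,1,1,1,40, …], period ℓ=12 (even) → k=11
i=0: a=20 ⇒ p=20, q=1
i=1: a=1 ⇒ p=21, q=1
i=2: a=1 ⇒ p=41, q=2
…
i=5: a=2 ⇒ p=516, q=25
…
i=9: a=1 ⇒ p=31971, q=1549
i=10: a=1 ⇒ p=56780, q=2751
i=11: a=1 ⇒ p=88751, q=4300
(x₁, y₁) = (88751, 4300);  88751² − 426·4300² = 1 ✓
(88751+4300√426)^2 = 15753480001 + 763258600√426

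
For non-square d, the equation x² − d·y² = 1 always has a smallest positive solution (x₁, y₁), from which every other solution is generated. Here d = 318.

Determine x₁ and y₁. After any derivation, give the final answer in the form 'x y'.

107 6

d=318: √d = [17; 1,4,1,34] (ℓ=4, even), read p_3/q_3
k=0  a_k=17  p_k/q_k = 17/1
…
k=2  a_k=4  p_k/q_k = 89/5
k=3  a_k=1  p_k/q_k = 107/6
→ (107, 6).  Check: 107²=11449, 318·6²=11448, difference 1.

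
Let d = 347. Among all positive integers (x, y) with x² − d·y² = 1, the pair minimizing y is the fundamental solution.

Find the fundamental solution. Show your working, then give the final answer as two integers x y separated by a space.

[18; 1,1,1,2,4,…,1,1,36] for √347; ℓ=14 ⇒ convergent index 13
step 0: (18, 1)  from 18·(1,0) + (0,1)
step 1: (19, 1)  from 1·(18,1) + (1,0)
…
step 3: (56, 3)  from 1·(37,2) + (19,1)
…
step 6: (801, 43)  from 1·(652,35) + (149,8)
…
step 8: (15070, 809)  from 1·(14269,766) + (801,43)
step 9: (74549, 4002)  from 4·(15070,809) + (14269,766)
step 10: (164168, 8813)  from 2·(74549,4002) + (15070,809)
…
step 12: (402885, 21628)  from 1·(238717,12815) + (164168,8813)
step 13: (641602, 34443)  from 1·(402885,21628) + (238717,12815)
fundamental: x₁=641602, y₁=34443  (since 411653126404 − 347·1186320249 = 1)

641602 34443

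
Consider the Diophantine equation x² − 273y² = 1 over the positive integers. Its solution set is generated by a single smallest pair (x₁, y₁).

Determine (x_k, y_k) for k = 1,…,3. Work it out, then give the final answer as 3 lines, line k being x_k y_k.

727 44
1057057 63976
1536960151 93021060

√273 → a₀=16, period (1,1,10,1,1,32); ℓ=6 even so k=5
a_0=16:  p_0=16·1+0=16,  q_0=16·0+1=1
a_1=1:  p_1=1·16+1=17,  q_1=1·1+0=1
a_2=1:  p_2=1·17+16=33,  q_2=1·1+1=2
a_3=10:  p_3=10·33+17=347,  q_3=10·2+1=21
a_4=1:  p_4=1·347+33=380,  q_4=1·21+2=23
a_5=1:  p_5=1·380+347=727,  q_5=1·23+21=44
(x₁, y₁) = (727, 44);  727² − 273·44² = 1 ✓
n=2: (727,44)∘(727,44) = (727·727+273·44·44, 727·44+44·727) = (1057057,63976)
n=3: (1057057,63976)∘(727,44) = (727·1057057+273·44·63976, 727·63976+44·1057057) = (1536960151,93021060)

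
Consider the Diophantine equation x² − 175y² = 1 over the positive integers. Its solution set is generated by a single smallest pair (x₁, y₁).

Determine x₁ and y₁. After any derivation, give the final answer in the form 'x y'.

d=175: √d = [13; 4,2,1,2,4,26] (ℓ=6, even), read p_5/q_5
i=0: a=13 ⇒ p=13, q=1
i=1: a=4 ⇒ p=53, q=4
i=2: a=2 ⇒ p=119, q=9
i=3: a=1 ⇒ p=172, q=13
i=4: a=2 ⇒ p=463, q=35
i=5: a=4 ⇒ p=2024, q=153
(x₁, y₁) = (2024, 153);  2024² − 175·153² = 1 ✓

2024 153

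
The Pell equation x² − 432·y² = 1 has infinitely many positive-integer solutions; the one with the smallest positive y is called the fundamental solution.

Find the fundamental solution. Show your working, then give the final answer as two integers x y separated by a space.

√432 = [20; 1,3,1,1,1,3,1,40, …], period ℓ=8 (even) → k=7
step 0: (20, 1)  from 20·(1,0) + (0,1)
…
step 2: (83, 4)  from 3·(21,1) + (20,1)
step 3: (104, 5)  from 1·(83,4) + (21,1)
step 4: (187, 9)  from 1·(104,5) + (83,4)
…
step 6: (1060, 51)  from 3·(291,14) + (187,9)
step 7: (1351, 65)  from 1·(1060,51) + (291,14)
fundamental: x₁=1351, y₁=65  (since 1825201 − 432·4225 = 1)

1351 65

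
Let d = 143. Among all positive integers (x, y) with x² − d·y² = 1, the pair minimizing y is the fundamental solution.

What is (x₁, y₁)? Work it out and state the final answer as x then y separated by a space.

12 1

[11; 1,22] for √143; ℓ=2 ⇒ convergent index 1
a_0=11:  p_0=11·1+0=11,  q_0=11·0+1=1
a_1=1:  p_1=1·11+1=12,  q_1=1·1+0=1
fundamental: x₁=12, y₁=1  (since 144 − 143·1 = 1)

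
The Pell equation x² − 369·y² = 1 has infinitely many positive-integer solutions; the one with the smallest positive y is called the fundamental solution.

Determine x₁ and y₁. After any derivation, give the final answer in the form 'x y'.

[19; 4,1,3,2,7,4,7,2,3,1,4,38] for √369; ℓ=12 ⇒ convergent index 11
a_0=19:  p_0=19·1+0=19,  q_0=19·0+1=1
a_1=4:  p_1=4·19+1=77,  q_1=4·1+0=4
a_2=1:  p_2=1·77+19=96,  q_2=1·4+1=5
…
a_4=2:  p_4=2·365+96=826,  q_4=2·19+5=43
a_5=7:  p_5=7·826+365=6147,  q_5=7·43+19=320
a_6=4:  p_6=4·6147+826=25414,  q_6=4·320+43=1323
…
a_8=2:  p_8=2·184045+25414=393504,  q_8=2·9581+1323=20485
…
a_10=1:  p_10=1·1364557+393504=1758061,  q_10=1·71036+20485=91521
a_11=4:  p_11=4·1758061+1364557=8396801,  q_11=4·91521+71036=437120
(x₁, y₁) = (8396801, 437120);  8396801² − 369·437120² = 1 ✓

8396801 437120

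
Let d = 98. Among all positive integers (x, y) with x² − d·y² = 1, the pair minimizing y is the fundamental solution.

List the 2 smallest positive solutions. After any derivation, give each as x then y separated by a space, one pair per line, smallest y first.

99 10
19601 1980

√98 → a₀=9, period (1,8,1,18); ℓ=4 even so k=3
a_0=9:  p_0=9·1+0=9,  q_0=9·0+1=1
…
a_2=8:  p_2=8·10+9=89,  q_2=8·1+1=9
a_3=1:  p_3=1·89+10=99,  q_3=1·9+1=10
(x₁, y₁) = (99, 10);  99² − 98·10² = 1 ✓
(x_2, y_2) = (99·99 + 98·10·10, 99·10 + 10·99) = (19601, 1980)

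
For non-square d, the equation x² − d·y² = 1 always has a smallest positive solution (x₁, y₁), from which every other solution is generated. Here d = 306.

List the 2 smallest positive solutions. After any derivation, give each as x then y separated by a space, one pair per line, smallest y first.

35 2
2449 140

d=306: √d = [17; 2,34] (ℓ=2, even), read p_1/q_1
a_0=17:  p_0=17·1+0=17,  q_0=17·0+1=1
a_1=2:  p_1=2·17+1=35,  q_1=2·1+0=2
→ (35, 2).  Check: 35²=1225, 306·2²=1224, difference 1.
k=2:  x_2 = 35·35+306·2·2 = 2449,  y_2 = 35·2+2·35 = 140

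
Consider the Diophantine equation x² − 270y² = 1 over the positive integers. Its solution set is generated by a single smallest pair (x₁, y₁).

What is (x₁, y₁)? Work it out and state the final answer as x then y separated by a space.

[16; 2,3,6,3,2,32] for √270; ℓ=6 ⇒ convergent index 5
step 0: (16, 1)  from 16·(1,0) + (0,1)
step 1: (33, 2)  from 2·(16,1) + (1,0)
…
step 3: (723, 44)  from 6·(115,7) + (33,2)
step 4: (2284, 139)  from 3·(723,44) + (115,7)
step 5: (5291, 322)  from 2·(2284,139) + (723,44)
→ (5291, 322).  Check: 5291²=27994681, 270·322²=27994680, difference 1.

5291 322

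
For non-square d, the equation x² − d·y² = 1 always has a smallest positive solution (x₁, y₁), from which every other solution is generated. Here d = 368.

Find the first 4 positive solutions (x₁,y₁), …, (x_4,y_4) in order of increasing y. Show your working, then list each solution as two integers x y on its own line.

1151 60
2649601 138120
6099380351 317952180
14040770918401 731925780240

√368 = [19; 5,2,5,38, …], period ℓ=4 (even) → k=3
k=0  a_k=19  p_k/q_k = 19/1
…
k=2  a_k=2  p_k/q_k = 211/11
k=3  a_k=5  p_k/q_k = 1151/60
→ (1151, 60).  Check: 1151²=1324801, 368·60²=1324800, difference 1.
n=2: (1151,60)∘(1151,60) = (1151·1151+368·60·60, 1151·60+60·1151) = (2649601,138120)
n=3: (2649601,138120)∘(1151,60) = (1151·2649601+368·60·138120, 1151·138120+60·2649601) = (6099380351,317952180)
n=4: (6099380351,317952180)∘(1151,60) = (1151·6099380351+368·60·317952180, 1151·317952180+60·6099380351) = (14040770918401,731925780240)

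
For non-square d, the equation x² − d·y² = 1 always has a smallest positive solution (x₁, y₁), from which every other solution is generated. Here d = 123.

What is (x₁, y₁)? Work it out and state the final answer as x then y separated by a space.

122 11

[11; 11,22] for √123; ℓ=2 ⇒ convergent index 1
i=0: a=11 ⇒ p=11, q=1
i=1: a=11 ⇒ p=122, q=11
fundamental: x₁=122, y₁=11  (since 14884 − 123·121 = 1)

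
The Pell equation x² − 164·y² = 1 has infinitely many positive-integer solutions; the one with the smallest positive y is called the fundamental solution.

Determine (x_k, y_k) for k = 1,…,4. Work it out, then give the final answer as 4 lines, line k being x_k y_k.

d=164: √d = [12; 1,4,6,4,1,24] (ℓ=6, even), read p_5/q_5
step 0: (12, 1)  from 12·(1,0) + (0,1)
…
step 2: (64, 5)  from 4·(13,1) + (12,1)
step 3: (397, 31)  from 6·(64,5) + (13,1)
step 4: (1652, 129)  from 4·(397,31) + (64,5)
step 5: (2049, 160)  from 1·(1652,129) + (397,31)
→ (2049, 160).  Check: 2049²=4198401, 164·160²=4198400, difference 1.
n=2: (2049,160)∘(2049,160) = (2049·2049+164·160·160, 2049·160+160·2049) = (8396801,655680)
n=3: (8396801,655680)∘(2049,160) = (2049·8396801+164·160·655680, 2049·655680+160·8396801) = (34410088449,2686976480)
n=4: (34410088449,2686976480)∘(2049,160) = (2049·34410088449+164·160·2686976480, 2049·2686976480+160·34410088449) = (141012534067201,11011228959360)

2049 160
8396801 655680
34410088449 2686976480
141012534067201 11011228959360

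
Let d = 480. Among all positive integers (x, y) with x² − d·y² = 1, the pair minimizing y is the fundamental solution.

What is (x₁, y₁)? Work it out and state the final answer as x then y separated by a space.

[21; 1,9,1,42] for √480; ℓ=4 ⇒ convergent index 3
k=0  a_k=21  p_k/q_k = 21/1
k=1  a_k=1  p_k/q_k = 22/1
k=2  a_k=9  p_k/q_k = 219/10
k=3  a_k=1  p_k/q_k = 241/11
(x₁, y₁) = (241, 11);  241² − 480·11² = 1 ✓

241 11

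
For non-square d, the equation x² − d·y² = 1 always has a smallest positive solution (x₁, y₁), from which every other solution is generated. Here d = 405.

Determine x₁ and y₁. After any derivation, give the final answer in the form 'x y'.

d=405: √d = [20; 8,40] (ℓ=2, even), read p_1/q_1
i=0: a=20 ⇒ p=20, q=1
i=1: a=8 ⇒ p=161, q=8
fundamental: x₁=161, y₁=8  (since 25921 − 405·64 = 1)

161 8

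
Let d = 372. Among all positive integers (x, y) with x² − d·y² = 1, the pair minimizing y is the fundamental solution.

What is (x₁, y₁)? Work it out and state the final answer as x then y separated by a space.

12151 630

[19; 3,2,12,2,3,38] for √372; ℓ=6 ⇒ convergent index 5
k=0  a_k=19  p_k/q_k = 19/1
k=1  a_k=3  p_k/q_k = 58/3
k=2  a_k=2  p_k/q_k = 135/7
…
k=4  a_k=2  p_k/q_k = 3491/181
k=5  a_k=3  p_k/q_k = 12151/630
→ (12151, 630).  Check: 12151²=147646801, 372·630²=147646800, difference 1.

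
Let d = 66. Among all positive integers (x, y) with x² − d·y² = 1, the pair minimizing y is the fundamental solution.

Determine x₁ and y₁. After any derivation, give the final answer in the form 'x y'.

65 8

√66 → a₀=8, period (8,16); ℓ=2 even so k=1
k=0  a_k=8  p_k/q_k = 8/1
k=1  a_k=8  p_k/q_k = 65/8
(x₁, y₁) = (65, 8);  65² − 66·8² = 1 ✓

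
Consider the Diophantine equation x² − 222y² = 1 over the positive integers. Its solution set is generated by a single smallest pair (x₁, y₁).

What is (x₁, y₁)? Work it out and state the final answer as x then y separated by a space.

√222 = [14; 1,8,1,28, …], period ℓ=4 (even) → k=3
a_0=14:  p_0=14·1+0=14,  q_0=14·0+1=1
a_1=1:  p_1=1·14+1=15,  q_1=1·1+0=1
a_2=8:  p_2=8·15+14=134,  q_2=8·1+1=9
a_3=1:  p_3=1·134+15=149,  q_3=1·9+1=10
→ (149, 10).  Check: 149²=22201, 222·10²=22200, difference 1.

149 10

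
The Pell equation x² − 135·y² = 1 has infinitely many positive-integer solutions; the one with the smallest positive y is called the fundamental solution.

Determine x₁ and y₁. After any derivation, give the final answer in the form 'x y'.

244 21

√135 = [11; 1,1,1,1,1,1,1,22, …], period ℓ=8 (even) → k=7
i=0: a=11 ⇒ p=11, q=1
…
i=2: a=1 ⇒ p=23, q=2
i=3: a=1 ⇒ p=35, q=3
i=4: a=1 ⇒ p=58, q=5
…
i=6: a=1 ⇒ p=151, q=13
i=7: a=1 ⇒ p=244, q=21
fundamental: x₁=244, y₁=21  (since 59536 − 135·441 = 1)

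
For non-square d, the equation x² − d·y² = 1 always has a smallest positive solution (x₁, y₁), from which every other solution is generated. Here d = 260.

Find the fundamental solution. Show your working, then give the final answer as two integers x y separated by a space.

129 8

[16; 8,32] for √260; ℓ=2 ⇒ convergent index 1
i=0: a=16 ⇒ p=16, q=1
i=1: a=8 ⇒ p=129, q=8
fundamental: x₁=129, y₁=8  (since 16641 − 260·64 = 1)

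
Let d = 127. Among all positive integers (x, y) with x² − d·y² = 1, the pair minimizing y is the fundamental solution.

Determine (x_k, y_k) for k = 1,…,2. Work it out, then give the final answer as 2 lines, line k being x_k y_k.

d=127: √d = [11; 3,1,2,2,7,11,7,2,2,1,3,22] (ℓ=12, even), read p_11/q_11
step 0: (11, 1)  from 11·(1,0) + (0,1)
…
step 2: (45, 4)  from 1·(34,3) + (11,1)
…
step 4: (293, 26)  from 2·(124,11) + (45,4)
step 5: (2175, 193)  from 7·(293,26) + (124,11)
…
step 9: (906941, 80478)  from 2·(367620,32621) + (171701,15236)
step 10: (1274561, 113099)  from 1·(906941,80478) + (367620,32621)
step 11: (4730624, 419775)  from 3·(1274561,113099) + (906941,80478)
(x₁, y₁) = (4730624, 419775);  4730624² − 127·419775² = 1 ✓
k=2:  x_2 = 4730624·4730624+127·419775·419775 = 44757606858751,  y_2 = 4730624·419775+419775·4730624 = 3971595379200

4730624 419775
44757606858751 3971595379200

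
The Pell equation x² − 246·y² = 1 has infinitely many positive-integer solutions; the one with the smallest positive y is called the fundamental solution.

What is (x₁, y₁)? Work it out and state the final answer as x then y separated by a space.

√246 → a₀=15, period (1,2,5,1,14,1,5,2,1,30); ℓ=10 even so k=9
i=0: a=15 ⇒ p=15, q=1
…
i=3: a=5 ⇒ p=251, q=16
i=4: a=1 ⇒ p=298, q=19
…
i=6: a=1 ⇒ p=4721, q=301
i=7: a=5 ⇒ p=28028, q=1787
i=8: a=2 ⇒ p=60777, q=3875
i=9: a=1 ⇒ p=88805, q=5662
fundamental: x₁=88805, y₁=5662  (since 7886328025 − 246·32058244 = 1)

88805 5662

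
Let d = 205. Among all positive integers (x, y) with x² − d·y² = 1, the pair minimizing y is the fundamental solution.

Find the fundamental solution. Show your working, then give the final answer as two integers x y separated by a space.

39689 2772

√205 → a₀=14, period (3,6,1,4,1,6,3,28); ℓ=8 even so k=7
i=0: a=14 ⇒ p=14, q=1
i=1: a=3 ⇒ p=43, q=3
…
i=3: a=1 ⇒ p=315, q=22
…
i=5: a=1 ⇒ p=1847, q=129
i=6: a=6 ⇒ p=12614, q=881
i=7: a=3 ⇒ p=39689, q=2772
(x₁, y₁) = (39689, 2772);  39689² − 205·2772² = 1 ✓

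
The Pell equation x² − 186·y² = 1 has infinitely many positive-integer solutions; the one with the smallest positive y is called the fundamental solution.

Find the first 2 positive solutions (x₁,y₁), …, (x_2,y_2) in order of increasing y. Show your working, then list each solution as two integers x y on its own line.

7501 550
112530001 8251100

√186 → a₀=13, period (1,1,1,3,4,3,1,1,1,26); ℓ=10 even so k=9
i=0: a=13 ⇒ p=13, q=1
i=1: a=1 ⇒ p=14, q=1
…
i=4: a=3 ⇒ p=150, q=11
…
i=8: a=1 ⇒ p=4787, q=351
i=9: a=1 ⇒ p=7501, q=550
(x₁, y₁) = (7501, 550);  7501² − 186·550² = 1 ✓
k=2:  x_2 = 7501·7501+186·550·550 = 112530001,  y_2 = 7501·550+550·7501 = 8251100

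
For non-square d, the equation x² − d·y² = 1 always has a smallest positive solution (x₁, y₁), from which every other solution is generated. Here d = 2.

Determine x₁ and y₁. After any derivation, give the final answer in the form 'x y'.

√2 → a₀=1, period (2); ℓ=1 odd so k=1
a_0=1:  p_0=1·1+0=1,  q_0=1·0+1=1
a_1=2:  p_1=2·1+1=3,  q_1=2·1+0=2
(x₁, y₁) = (3, 2);  3² − 2·2² = 1 ✓

3 2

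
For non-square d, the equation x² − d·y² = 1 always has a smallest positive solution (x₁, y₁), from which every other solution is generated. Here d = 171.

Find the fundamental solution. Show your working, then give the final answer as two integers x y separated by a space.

d=171: √d = [13; 13,26] (ℓ=2, even), read p_1/q_1
i=0: a=13 ⇒ p=13, q=1
i=1: a=13 ⇒ p=170, q=13
fundamental: x₁=170, y₁=13  (since 28900 − 171·169 = 1)

170 13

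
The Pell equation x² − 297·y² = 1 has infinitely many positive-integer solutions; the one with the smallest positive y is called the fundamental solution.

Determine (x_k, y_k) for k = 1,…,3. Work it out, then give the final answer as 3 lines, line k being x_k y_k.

[17; 4,3,1,1,2,1,1,3,4,34] for √297; ℓ=10 ⇒ convergent index 9
k=0  a_k=17  p_k/q_k = 17/1
k=1  a_k=4  p_k/q_k = 69/4
…
k=3  a_k=1  p_k/q_k = 293/17
k=4  a_k=1  p_k/q_k = 517/30
k=5  a_k=2  p_k/q_k = 1327/77
k=6  a_k=1  p_k/q_k = 1844/107
k=7  a_k=1  p_k/q_k = 3171/184
k=8  a_k=3  p_k/q_k = 11357/659
k=9  a_k=4  p_k/q_k = 48599/2820
→ (48599, 2820).  Check: 48599²=2361862801, 297·2820²=2361862800, difference 1.
(x_2, y_2) = (48599·48599 + 297·2820·2820, 48599·2820 + 2820·48599) = (4723725601, 274098360)
(x_3, y_3) = (48599·4723725601 + 297·2820·274098360, 48599·274098360 + 2820·4723725601) = (459136680917399, 26641812392460)

48599 2820
4723725601 274098360
459136680917399 26641812392460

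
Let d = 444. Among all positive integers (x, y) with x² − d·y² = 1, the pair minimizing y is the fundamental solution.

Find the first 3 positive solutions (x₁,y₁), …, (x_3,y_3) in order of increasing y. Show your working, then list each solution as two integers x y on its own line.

295 14
174049 8260
102688615 4873386

√444 = [21; 14,42, …], period ℓ=2 (even) → k=1
step 0: (21, 1)  from 21·(1,0) + (0,1)
step 1: (295, 14)  from 14·(21,1) + (1,0)
(x₁, y₁) = (295, 14);  295² − 444·14² = 1 ✓
(x_2, y_2) = (295·295 + 444·14·14, 295·14 + 14·295) = (174049, 8260)
(x_3, y_3) = (295·174049 + 444·14·8260, 295·8260 + 14·174049) = (102688615, 4873386)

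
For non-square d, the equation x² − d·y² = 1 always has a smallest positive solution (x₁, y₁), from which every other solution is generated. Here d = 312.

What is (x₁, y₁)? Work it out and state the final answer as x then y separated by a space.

53 3

[17; 1,1,1,34] for √312; ℓ=4 ⇒ convergent index 3
step 0: (17, 1)  from 17·(1,0) + (0,1)
step 1: (18, 1)  from 1·(17,1) + (1,0)
step 2: (35, 2)  from 1·(18,1) + (17,1)
step 3: (53, 3)  from 1·(35,2) + (18,1)
→ (53, 3).  Check: 53²=2809, 312·3²=2808, difference 1.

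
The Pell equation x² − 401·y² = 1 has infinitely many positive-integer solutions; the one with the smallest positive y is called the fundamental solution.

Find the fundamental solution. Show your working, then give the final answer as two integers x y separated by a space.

801 40

[20; 40] for √401; ℓ=1 ⇒ convergent index 1
a_0=20:  p_0=20·1+0=20,  q_0=20·0+1=1
a_1=40:  p_1=40·20+1=801,  q_1=40·1+0=40
(x₁, y₁) = (801, 40);  801² − 401·40² = 1 ✓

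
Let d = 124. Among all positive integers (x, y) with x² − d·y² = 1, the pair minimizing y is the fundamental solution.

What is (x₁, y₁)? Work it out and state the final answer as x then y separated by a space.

4620799 414960

[11; 7,2,1,1,1,…,2,7,22] for √124; ℓ=16 ⇒ convergent index 15
k=0  a_k=11  p_k/q_k = 11/1
k=1  a_k=7  p_k/q_k = 78/7
k=2  a_k=2  p_k/q_k = 167/15
k=3  a_k=1  p_k/q_k = 245/22
k=4  a_k=1  p_k/q_k = 412/37
…
k=6  a_k=3  p_k/q_k = 2383/214
…
k=8  a_k=4  p_k/q_k = 14543/1306
k=9  a_k=1  p_k/q_k = 17583/1579
k=10  a_k=3  p_k/q_k = 67292/6043
…
k=12  a_k=1  p_k/q_k = 152167/13665
k=13  a_k=1  p_k/q_k = 237042/21287
k=14  a_k=2  p_k/q_k = 626251/56239
k=15  a_k=7  p_k/q_k = 4620799/414960
→ (4620799, 414960).  Check: 4620799²=21351783398401, 124·414960²=21351783398400, difference 1.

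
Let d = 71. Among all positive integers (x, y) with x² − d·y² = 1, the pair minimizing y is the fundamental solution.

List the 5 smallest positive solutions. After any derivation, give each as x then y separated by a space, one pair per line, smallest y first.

3480 413
24220799 2874480
168576757560 20006380387
1173294208396801 139244404619040
8166127521864977400 969141036142138013

√71 = [8; 2,2,1,7,1,2,2,16, …], period ℓ=8 (even) → k=7
a_0=8:  p_0=8·1+0=8,  q_0=8·0+1=1
…
a_4=7:  p_4=7·59+42=455,  q_4=7·7+5=54
a_5=1:  p_5=1·455+59=514,  q_5=1·54+7=61
a_6=2:  p_6=2·514+455=1483,  q_6=2·61+54=176
a_7=2:  p_7=2·1483+514=3480,  q_7=2·176+61=413
(x₁, y₁) = (3480, 413);  3480² − 71·413² = 1 ✓
n=2: (3480,413)∘(3480,413) = (3480·3480+71·413·413, 3480·413+413·3480) = (24220799,2874480)
n=3: (24220799,2874480)∘(3480,413) = (3480·24220799+71·413·2874480, 3480·2874480+413·24220799) = (168576757560,20006380387)
n=4: (168576757560,20006380387)∘(3480,413) = (3480·168576757560+71·413·20006380387, 3480·20006380387+413·168576757560) = (1173294208396801,139244404619040)
n=5: (1173294208396801,139244404619040)∘(3480,413) = (3480·1173294208396801+71·413·139244404619040, 3480·139244404619040+413·1173294208396801) = (8166127521864977400,969141036142138013)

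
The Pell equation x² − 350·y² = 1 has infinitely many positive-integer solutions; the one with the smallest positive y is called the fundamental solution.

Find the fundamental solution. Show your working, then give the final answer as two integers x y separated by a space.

449 24

d=350: √d = [18; 1,2,2,2,1,36] (ℓ=6, even), read p_5/q_5
step 0: (18, 1)  from 18·(1,0) + (0,1)
…
step 4: (318, 17)  from 2·(131,7) + (56,3)
step 5: (449, 24)  from 1·(318,17) + (131,7)
fundamental: x₁=449, y₁=24  (since 201601 − 350·576 = 1)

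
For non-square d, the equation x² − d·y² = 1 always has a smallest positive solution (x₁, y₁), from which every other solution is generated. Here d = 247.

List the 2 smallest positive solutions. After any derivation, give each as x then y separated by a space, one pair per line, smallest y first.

√247 → a₀=15, period (1,2,1,1,9,1,9,1,1,2,1,30); ℓ=12 even so k=11
a_0=15:  p_0=15·1+0=15,  q_0=15·0+1=1
a_1=1:  p_1=1·15+1=16,  q_1=1·1+0=1
a_2=2:  p_2=2·16+15=47,  q_2=2·1+1=3
…
a_4=1:  p_4=1·63+47=110,  q_4=1·4+3=7
a_5=9:  p_5=9·110+63=1053,  q_5=9·7+4=67
a_6=1:  p_6=1·1053+110=1163,  q_6=1·67+7=74
a_7=9:  p_7=9·1163+1053=11520,  q_7=9·74+67=733
…
a_10=2:  p_10=2·24203+12683=61089,  q_10=2·1540+807=3887
a_11=1:  p_11=1·61089+24203=85292,  q_11=1·3887+1540=5427
→ (85292, 5427).  Check: 85292²=7274725264, 247·5427²=7274725263, difference 1.
n=2: (85292,5427)∘(85292,5427) = (85292·85292+247·5427·5427, 85292·5427+5427·85292) = (14549450527,925759368)

85292 5427
14549450527 925759368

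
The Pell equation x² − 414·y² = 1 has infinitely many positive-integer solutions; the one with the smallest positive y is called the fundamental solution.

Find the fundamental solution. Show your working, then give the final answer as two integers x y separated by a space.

d=414: √d = [20; 2,1,7,2,7,1,2,40] (ℓ=8, even), read p_7/q_7
k=0  a_k=20  p_k/q_k = 20/1
k=1  a_k=2  p_k/q_k = 41/2
k=2  a_k=1  p_k/q_k = 61/3
…
k=5  a_k=7  p_k/q_k = 7447/366
k=6  a_k=1  p_k/q_k = 8444/415
k=7  a_k=2  p_k/q_k = 24335/1196
(x₁, y₁) = (24335, 1196);  24335² − 414·1196² = 1 ✓

24335 1196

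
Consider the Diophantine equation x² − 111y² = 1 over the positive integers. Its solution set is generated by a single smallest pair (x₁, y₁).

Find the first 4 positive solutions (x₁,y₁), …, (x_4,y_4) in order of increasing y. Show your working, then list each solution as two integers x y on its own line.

[10; 1,1,6,1,1,20] for √111; ℓ=6 ⇒ convergent index 5
i=0: a=10 ⇒ p=10, q=1
…
i=4: a=1 ⇒ p=158, q=15
i=5: a=1 ⇒ p=295, q=28
(x₁, y₁) = (295, 28);  295² − 111·28² = 1 ✓
(295+28√111)^2 = 174049 + 16520√111
(295+28√111)^3 = 102688615 + 9746772√111
(295+28√111)^4 = 60586108801 + 5750578960√111

295 28
174049 16520
102688615 9746772
60586108801 5750578960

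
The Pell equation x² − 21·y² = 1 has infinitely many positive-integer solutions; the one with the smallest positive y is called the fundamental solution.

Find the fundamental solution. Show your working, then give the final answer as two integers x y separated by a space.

√21 = [4; 1,1,2,1,1,8, …], period ℓ=6 (even) → k=5
a_0=4:  p_0=4·1+0=4,  q_0=4·0+1=1
a_1=1:  p_1=1·4+1=5,  q_1=1·1+0=1
a_2=1:  p_2=1·5+4=9,  q_2=1·1+1=2
a_3=2:  p_3=2·9+5=23,  q_3=2·2+1=5
a_4=1:  p_4=1·23+9=32,  q_4=1·5+2=7
a_5=1:  p_5=1·32+23=55,  q_5=1·7+5=12
fundamental: x₁=55, y₁=12  (since 3025 − 21·144 = 1)

55 12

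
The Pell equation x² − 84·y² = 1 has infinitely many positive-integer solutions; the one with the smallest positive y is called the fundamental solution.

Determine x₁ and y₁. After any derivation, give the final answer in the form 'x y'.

√84 → a₀=9, period (6,18); ℓ=2 even so k=1
i=0: a=9 ⇒ p=9, q=1
i=1: a=6 ⇒ p=55, q=6
(x₁, y₁) = (55, 6);  55² − 84·6² = 1 ✓

55 6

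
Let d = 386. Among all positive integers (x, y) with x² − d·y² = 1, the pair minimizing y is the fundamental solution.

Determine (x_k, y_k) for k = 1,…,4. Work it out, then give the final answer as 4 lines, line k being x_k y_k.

111555 5678
24889036049 1266818580
5552992832780835 282639893378122
1238928230896843060801 63059786610325980840

√386 → a₀=19, period (1,1,1,4,1,18,1,4,1,1,1,38); ℓ=12 even so k=11
a_0=19:  p_0=19·1+0=19,  q_0=19·0+1=1
…
a_5=1:  p_5=1·275+59=334,  q_5=1·14+3=17
…
a_9=1:  p_9=1·32771+6621=39392,  q_9=1·1668+337=2005
a_10=1:  p_10=1·39392+32771=72163,  q_10=1·2005+1668=3673
a_11=1:  p_11=1·72163+39392=111555,  q_11=1·3673+2005=5678
→ (111555, 5678).  Check: 111555²=12444518025, 386·5678²=12444518024, difference 1.
n=2: (111555,5678)∘(111555,5678) = (111555·111555+386·5678·5678, 111555·5678+5678·111555) = (24889036049,1266818580)
n=3: (24889036049,1266818580)∘(111555,5678) = (111555·24889036049+386·5678·1266818580, 111555·1266818580+5678·24889036049) = (5552992832780835,282639893378122)
n=4: (5552992832780835,282639893378122)∘(111555,5678) = (111555·5552992832780835+386·5678·282639893378122, 111555·282639893378122+5678·5552992832780835) = (1238928230896843060801,63059786610325980840)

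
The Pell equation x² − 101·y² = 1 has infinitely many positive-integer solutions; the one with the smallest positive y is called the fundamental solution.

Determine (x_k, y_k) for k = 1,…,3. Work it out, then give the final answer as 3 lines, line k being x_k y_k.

√101 = [10; 20, …], period ℓ=1 (odd) → k=1
step 0: (10, 1)  from 10·(1,0) + (0,1)
step 1: (201, 20)  from 20·(10,1) + (1,0)
(x₁, y₁) = (201, 20);  201² − 101·20² = 1 ✓
(x_2, y_2) = (201·201 + 101·20·20, 201·20 + 20·201) = (80801, 8040)
(x_3, y_3) = (201·80801 + 101·20·8040, 201·8040 + 20·80801) = (32481801, 3232060)

201 20
80801 8040
32481801 3232060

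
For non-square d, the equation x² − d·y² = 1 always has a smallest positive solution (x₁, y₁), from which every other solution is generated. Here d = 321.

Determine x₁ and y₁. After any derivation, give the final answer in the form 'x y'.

215 12

√321 → a₀=17, period (1,10,1,34); ℓ=4 even so k=3
a_0=17:  p_0=17·1+0=17,  q_0=17·0+1=1
a_1=1:  p_1=1·17+1=18,  q_1=1·1+0=1
a_2=10:  p_2=10·18+17=197,  q_2=10·1+1=11
a_3=1:  p_3=1·197+18=215,  q_3=1·11+1=12
→ (215, 12).  Check: 215²=46225, 321·12²=46224, difference 1.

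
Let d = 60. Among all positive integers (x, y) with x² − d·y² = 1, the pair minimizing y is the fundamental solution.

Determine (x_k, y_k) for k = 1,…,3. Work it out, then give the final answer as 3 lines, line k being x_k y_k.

[7; 1,2,1,14] for √60; ℓ=4 ⇒ convergent index 3
a_0=7:  p_0=7·1+0=7,  q_0=7·0+1=1
a_1=1:  p_1=1·7+1=8,  q_1=1·1+0=1
a_2=2:  p_2=2·8+7=23,  q_2=2·1+1=3
a_3=1:  p_3=1·23+8=31,  q_3=1·3+1=4
→ (31, 4).  Check: 31²=961, 60·4²=960, difference 1.
k=2:  x_2 = 31·31+60·4·4 = 1921,  y_2 = 31·4+4·31 = 248
k=3:  x_3 = 31·1921+60·4·248 = 119071,  y_3 = 31·248+4·1921 = 15372

31 4
1921 248
119071 15372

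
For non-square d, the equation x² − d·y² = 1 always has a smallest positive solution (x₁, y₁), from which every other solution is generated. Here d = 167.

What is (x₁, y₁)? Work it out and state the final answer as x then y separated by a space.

168 13

d=167: √d = [12; 1,11,1,24] (ℓ=4, even), read p_3/q_3
step 0: (12, 1)  from 12·(1,0) + (0,1)
…
step 2: (155, 12)  from 11·(13,1) + (12,1)
step 3: (168, 13)  from 1·(155,12) + (13,1)
fundamental: x₁=168, y₁=13  (since 28224 − 167·169 = 1)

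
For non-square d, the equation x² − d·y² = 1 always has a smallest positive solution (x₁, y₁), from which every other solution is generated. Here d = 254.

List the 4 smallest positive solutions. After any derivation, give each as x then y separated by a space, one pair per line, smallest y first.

255 16
130049 8160
66324735 4161584
33825484801 2122399680

d=254: √d = [15; 1,14,1,30] (ℓ=4, even), read p_3/q_3
step 0: (15, 1)  from 15·(1,0) + (0,1)
step 1: (16, 1)  from 1·(15,1) + (1,0)
step 2: (239, 15)  from 14·(16,1) + (15,1)
step 3: (255, 16)  from 1·(239,15) + (16,1)
fundamental: x₁=255, y₁=16  (since 65025 − 254·256 = 1)
n=2: (255,16)∘(255,16) = (255·255+254·16·16, 255·16+16·255) = (130049,8160)
n=3: (130049,8160)∘(255,16) = (255·130049+254·16·8160, 255·8160+16·130049) = (66324735,4161584)
n=4: (66324735,4161584)∘(255,16) = (255·66324735+254·16·4161584, 255·4161584+16·66324735) = (33825484801,2122399680)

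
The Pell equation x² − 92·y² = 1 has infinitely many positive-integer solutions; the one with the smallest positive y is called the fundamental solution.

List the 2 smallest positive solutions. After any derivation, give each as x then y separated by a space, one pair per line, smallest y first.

d=92: √d = [9; 1,1,2,4,2,1,1,18] (ℓ=8, even), read p_7/q_7
a_0=9:  p_0=9·1+0=9,  q_0=9·0+1=1
a_1=1:  p_1=1·9+1=10,  q_1=1·1+0=1
a_2=1:  p_2=1·10+9=19,  q_2=1·1+1=2
a_3=2:  p_3=2·19+10=48,  q_3=2·2+1=5
…
a_5=2:  p_5=2·211+48=470,  q_5=2·22+5=49
a_6=1:  p_6=1·470+211=681,  q_6=1·49+22=71
a_7=1:  p_7=1·681+470=1151,  q_7=1·71+49=120
fundamental: x₁=1151, y₁=120  (since 1324801 − 92·14400 = 1)
(x_2, y_2) = (1151·1151 + 92·120·120, 1151·120 + 120·1151) = (2649601, 276240)

1151 120
2649601 276240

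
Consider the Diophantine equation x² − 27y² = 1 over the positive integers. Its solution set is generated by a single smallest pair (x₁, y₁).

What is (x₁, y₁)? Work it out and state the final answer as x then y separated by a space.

26 5

[5; 5,10] for √27; ℓ=2 ⇒ convergent index 1
step 0: (5, 1)  from 5·(1,0) + (0,1)
step 1: (26, 5)  from 5·(5,1) + (1,0)
fundamental: x₁=26, y₁=5  (since 676 − 27·25 = 1)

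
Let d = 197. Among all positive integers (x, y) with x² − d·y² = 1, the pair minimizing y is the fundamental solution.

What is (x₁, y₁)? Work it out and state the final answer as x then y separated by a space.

393 28

√197 → a₀=14, period (28); ℓ=1 odd so k=1
step 0: (14, 1)  from 14·(1,0) + (0,1)
step 1: (393, 28)  from 28·(14,1) + (1,0)
→ (393, 28).  Check: 393²=154449, 197·28²=154448, difference 1.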